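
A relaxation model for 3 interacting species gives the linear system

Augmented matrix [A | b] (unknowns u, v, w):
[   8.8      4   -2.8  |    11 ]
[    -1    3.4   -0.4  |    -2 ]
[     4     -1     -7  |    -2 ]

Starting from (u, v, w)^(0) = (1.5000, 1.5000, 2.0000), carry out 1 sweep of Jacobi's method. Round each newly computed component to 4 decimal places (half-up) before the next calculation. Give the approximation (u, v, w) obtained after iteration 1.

Iteration 1:
  u = (11 - (4)·1.5000 - (-2.8)·2.0000) / (8.8) = 1.2045
  v = (-2 - (-1)·1.5000 - (-0.4)·2.0000) / (3.4) = 0.0882
  w = (-2 - (4)·1.5000 - (-1)·1.5000) / (-7) = 0.9286

(1.2045, 0.0882, 0.9286)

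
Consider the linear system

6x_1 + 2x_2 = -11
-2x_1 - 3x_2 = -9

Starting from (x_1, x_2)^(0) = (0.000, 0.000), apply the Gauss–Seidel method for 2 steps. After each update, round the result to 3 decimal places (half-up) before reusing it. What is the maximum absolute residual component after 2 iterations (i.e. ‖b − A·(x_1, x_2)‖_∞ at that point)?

1.876

Iteration 1:
  x_1 = (-11 - (2)·0.000) / (6) = -1.833
  x_2 = (-9 - (-2)·-1.833) / (-3) = 4.222
Iteration 2:
  x_1 = (-11 - (2)·4.222) / (6) = -3.241
  x_2 = (-9 - (-2)·-3.241) / (-3) = 5.161
Residual b − A·x = (-1.876, 0.001); ∞-norm = 1.876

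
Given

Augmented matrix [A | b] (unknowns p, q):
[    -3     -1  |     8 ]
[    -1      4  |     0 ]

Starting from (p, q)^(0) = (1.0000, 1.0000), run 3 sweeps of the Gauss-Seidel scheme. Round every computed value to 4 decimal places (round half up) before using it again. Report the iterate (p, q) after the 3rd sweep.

(-2.4653, -0.6163)

Iteration 1:
  p = (8 - (-1)·1.0000) / (-3) = -3.0000
  q = (0 - (-1)·-3.0000) / (4) = -0.7500
Iteration 2:
  p = (8 - (-1)·-0.7500) / (-3) = -2.4167
  q = (0 - (-1)·-2.4167) / (4) = -0.6042
Iteration 3:
  p = (8 - (-1)·-0.6042) / (-3) = -2.4653
  q = (0 - (-1)·-2.4653) / (4) = -0.6163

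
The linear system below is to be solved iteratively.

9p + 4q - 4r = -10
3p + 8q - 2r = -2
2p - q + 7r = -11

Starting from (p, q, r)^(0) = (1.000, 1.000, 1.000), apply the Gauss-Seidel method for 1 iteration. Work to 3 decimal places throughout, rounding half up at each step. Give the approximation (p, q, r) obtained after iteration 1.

Iteration 1:
  p = (-10 - (4)·1.000 - (-4)·1.000) / (9) = -1.111
  q = (-2 - (3)·-1.111 - (-2)·1.000) / (8) = 0.417
  r = (-11 - (2)·-1.111 - (-1)·0.417) / (7) = -1.194

(-1.111, 0.417, -1.194)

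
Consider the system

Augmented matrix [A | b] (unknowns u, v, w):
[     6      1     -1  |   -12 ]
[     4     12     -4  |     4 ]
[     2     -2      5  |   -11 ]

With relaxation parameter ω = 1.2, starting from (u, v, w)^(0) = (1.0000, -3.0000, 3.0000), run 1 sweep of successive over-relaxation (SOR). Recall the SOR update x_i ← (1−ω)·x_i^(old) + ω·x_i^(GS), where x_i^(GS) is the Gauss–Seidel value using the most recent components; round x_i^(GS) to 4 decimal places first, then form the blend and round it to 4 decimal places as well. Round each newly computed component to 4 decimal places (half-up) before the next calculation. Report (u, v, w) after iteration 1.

(-1.4000, 2.7600, -1.2432)

Iteration 1:
  u: GS value = (-12 - (1)·-3.0000 - (-1)·3.0000) / (6) = -1.0000;  u ← (1−ω)·1.0000 + ω·-1.0000 = -1.4000
  v: GS value = (4 - (4)·-1.4000 - (-4)·3.0000) / (12) = 1.8000;  v ← (1−ω)·-3.0000 + ω·1.8000 = 2.7600
  w: GS value = (-11 - (2)·-1.4000 - (-2)·2.7600) / (5) = -0.5360;  w ← (1−ω)·3.0000 + ω·-0.5360 = -1.2432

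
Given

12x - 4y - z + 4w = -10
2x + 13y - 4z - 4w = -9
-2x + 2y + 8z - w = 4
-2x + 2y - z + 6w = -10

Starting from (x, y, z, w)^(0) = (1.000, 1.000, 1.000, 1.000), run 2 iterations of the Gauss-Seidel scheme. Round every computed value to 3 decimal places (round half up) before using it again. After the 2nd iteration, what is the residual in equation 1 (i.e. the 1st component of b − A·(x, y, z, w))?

-6.857

Iteration 1:
  x = (-10 - (-4)·1.000 - (-1)·1.000 - (4)·1.000) / (12) = -0.750
  y = (-9 - (2)·-0.750 - (-4)·1.000 - (-4)·1.000) / (13) = 0.038
  z = (4 - (-2)·-0.750 - (2)·0.038 - (-1)·1.000) / (8) = 0.428
  w = (-10 - (-2)·-0.750 - (2)·0.038 - (-1)·0.428) / (6) = -1.858
Iteration 2:
  x = (-10 - (-4)·0.038 - (-1)·0.428 - (4)·-1.858) / (12) = -0.166
  y = (-9 - (2)·-0.166 - (-4)·0.428 - (-4)·-1.858) / (13) = -1.107
  z = (4 - (-2)·-0.166 - (2)·-1.107 - (-1)·-1.858) / (8) = 0.503
  w = (-10 - (-2)·-0.166 - (2)·-1.107 - (-1)·0.503) / (6) = -1.269
Residual b − A·x = (-6.857, 2.659, 0.589, -0.001)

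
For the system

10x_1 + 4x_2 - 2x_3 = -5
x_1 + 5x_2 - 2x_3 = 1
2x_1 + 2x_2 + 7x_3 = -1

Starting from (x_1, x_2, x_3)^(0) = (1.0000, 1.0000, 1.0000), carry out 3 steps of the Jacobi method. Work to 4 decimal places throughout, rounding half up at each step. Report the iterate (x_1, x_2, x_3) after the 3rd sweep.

Iteration 1:
  x_1 = (-5 - (4)·1.0000 - (-2)·1.0000) / (10) = -0.7000
  x_2 = (1 - (1)·1.0000 - (-2)·1.0000) / (5) = 0.4000
  x_3 = (-1 - (2)·1.0000 - (2)·1.0000) / (7) = -0.7143
Iteration 2:
  x_1 = (-5 - (4)·0.4000 - (-2)·-0.7143) / (10) = -0.8029
  x_2 = (1 - (1)·-0.7000 - (-2)·-0.7143) / (5) = 0.0543
  x_3 = (-1 - (2)·-0.7000 - (2)·0.4000) / (7) = -0.0571
Iteration 3:
  x_1 = (-5 - (4)·0.0543 - (-2)·-0.0571) / (10) = -0.5331
  x_2 = (1 - (1)·-0.8029 - (-2)·-0.0571) / (5) = 0.3377
  x_3 = (-1 - (2)·-0.8029 - (2)·0.0543) / (7) = 0.0710

(-0.5331, 0.3377, 0.0710)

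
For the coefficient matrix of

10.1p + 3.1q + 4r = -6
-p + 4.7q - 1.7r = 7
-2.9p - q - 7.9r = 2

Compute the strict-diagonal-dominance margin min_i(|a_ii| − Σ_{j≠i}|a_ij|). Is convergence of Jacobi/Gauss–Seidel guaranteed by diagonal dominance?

2

row 1: |10.1| − (3.1+4) = 3
row 2: |4.7| − (1+1.7) = 2
row 3: |-7.9| − (2.9+1) = 4
minimum over rows = 2 → strictly diagonally dominant (convergence guaranteed)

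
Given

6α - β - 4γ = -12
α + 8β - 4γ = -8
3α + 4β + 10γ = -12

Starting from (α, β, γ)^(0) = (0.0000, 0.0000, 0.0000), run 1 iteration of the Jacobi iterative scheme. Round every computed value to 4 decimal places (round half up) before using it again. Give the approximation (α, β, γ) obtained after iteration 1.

(-2.0000, -1.0000, -1.2000)

Iteration 1:
  α = (-12 - (-1)·0.0000 - (-4)·0.0000) / (6) = -2.0000
  β = (-8 - (1)·0.0000 - (-4)·0.0000) / (8) = -1.0000
  γ = (-12 - (3)·0.0000 - (4)·0.0000) / (10) = -1.2000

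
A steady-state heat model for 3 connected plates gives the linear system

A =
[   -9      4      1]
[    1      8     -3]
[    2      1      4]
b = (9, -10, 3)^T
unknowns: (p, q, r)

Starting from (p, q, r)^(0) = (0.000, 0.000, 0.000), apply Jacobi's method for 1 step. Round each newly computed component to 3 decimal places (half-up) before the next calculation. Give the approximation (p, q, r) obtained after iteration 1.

Iteration 1:
  p = (9 - (4)·0.000 - (1)·0.000) / (-9) = -1.000
  q = (-10 - (1)·0.000 - (-3)·0.000) / (8) = -1.250
  r = (3 - (2)·0.000 - (1)·0.000) / (4) = 0.750

(-1.000, -1.250, 0.750)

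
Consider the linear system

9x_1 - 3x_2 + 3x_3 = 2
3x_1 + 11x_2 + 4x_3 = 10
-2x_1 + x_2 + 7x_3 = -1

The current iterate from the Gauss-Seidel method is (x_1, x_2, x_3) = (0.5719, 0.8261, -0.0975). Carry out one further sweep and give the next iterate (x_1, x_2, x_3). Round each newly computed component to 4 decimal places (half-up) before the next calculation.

(0.5301, 0.8000, -0.1057)

One sweep:
  x_1 = (2 - (-3)·0.8261 - (3)·-0.0975) / (9) = 0.5301
  x_2 = (10 - (3)·0.5301 - (4)·-0.0975) / (11) = 0.8000
  x_3 = (-1 - (-2)·0.5301 - (1)·0.8000) / (7) = -0.1057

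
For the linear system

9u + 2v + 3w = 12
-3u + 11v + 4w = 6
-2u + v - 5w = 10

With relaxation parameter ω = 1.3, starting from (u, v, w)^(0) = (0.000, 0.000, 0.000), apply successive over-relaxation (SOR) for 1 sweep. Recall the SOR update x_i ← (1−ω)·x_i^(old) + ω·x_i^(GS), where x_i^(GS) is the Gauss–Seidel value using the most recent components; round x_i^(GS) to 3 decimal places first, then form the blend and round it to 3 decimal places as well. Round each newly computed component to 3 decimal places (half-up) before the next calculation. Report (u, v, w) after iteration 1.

(1.733, 1.323, -3.158)

Iteration 1:
  u: GS value = (12 - (2)·0.000 - (3)·0.000) / (9) = 1.333;  u ← (1−ω)·0.000 + ω·1.333 = 1.733
  v: GS value = (6 - (-3)·1.733 - (4)·0.000) / (11) = 1.018;  v ← (1−ω)·0.000 + ω·1.018 = 1.323
  w: GS value = (10 - (-2)·1.733 - (1)·1.323) / (-5) = -2.429;  w ← (1−ω)·0.000 + ω·-2.429 = -3.158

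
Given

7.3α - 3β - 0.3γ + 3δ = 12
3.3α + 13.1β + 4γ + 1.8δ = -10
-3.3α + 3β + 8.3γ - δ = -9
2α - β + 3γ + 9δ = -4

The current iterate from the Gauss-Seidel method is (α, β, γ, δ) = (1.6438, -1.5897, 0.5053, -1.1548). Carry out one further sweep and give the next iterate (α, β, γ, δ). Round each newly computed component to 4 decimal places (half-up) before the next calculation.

One sweep:
  α = (12 - (-3)·-1.5897 - (-0.3)·0.5053 - (3)·-1.1548) / (7.3) = 1.4859
  β = (-10 - (3.3)·1.4859 - (4)·0.5053 - (1.8)·-1.1548) / (13.1) = -1.1333
  γ = (-9 - (-3.3)·1.4859 - (3)·-1.1333 - (-1)·-1.1548) / (8.3) = -0.2231
  δ = (-4 - (2)·1.4859 - (-1)·-1.1333 - (3)·-0.2231) / (9) = -0.8262

(1.4859, -1.1333, -0.2231, -0.8262)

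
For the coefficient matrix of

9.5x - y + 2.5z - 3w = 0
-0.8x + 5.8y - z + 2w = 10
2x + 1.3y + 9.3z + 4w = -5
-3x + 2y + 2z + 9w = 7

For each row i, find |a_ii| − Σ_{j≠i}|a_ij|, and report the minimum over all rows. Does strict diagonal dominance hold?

2

row 1: |9.5| − (1+2.5+3) = 3
row 2: |5.8| − (0.8+1+2) = 2
row 3: |9.3| − (2+1.3+4) = 2
row 4: |9| − (3+2+2) = 2
minimum over rows = 2 → strictly diagonally dominant (convergence guaranteed)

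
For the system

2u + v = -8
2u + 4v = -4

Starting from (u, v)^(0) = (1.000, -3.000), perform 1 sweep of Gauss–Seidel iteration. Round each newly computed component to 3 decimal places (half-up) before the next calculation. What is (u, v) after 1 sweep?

(-2.500, 0.250)

Iteration 1:
  u = (-8 - (1)·-3.000) / (2) = -2.500
  v = (-4 - (2)·-2.500) / (4) = 0.250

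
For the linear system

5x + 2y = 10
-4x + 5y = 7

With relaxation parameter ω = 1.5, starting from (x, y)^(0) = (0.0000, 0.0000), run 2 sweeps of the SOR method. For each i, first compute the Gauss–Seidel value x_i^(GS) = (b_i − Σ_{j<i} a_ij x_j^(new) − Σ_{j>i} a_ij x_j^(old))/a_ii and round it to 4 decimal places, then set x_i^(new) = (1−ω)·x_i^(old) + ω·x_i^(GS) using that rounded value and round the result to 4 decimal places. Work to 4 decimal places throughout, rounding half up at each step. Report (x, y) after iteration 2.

(-1.9200, -3.0540)

Iteration 1:
  x: GS value = (10 - (2)·0.0000) / (5) = 2.0000;  x ← (1−ω)·0.0000 + ω·2.0000 = 3.0000
  y: GS value = (7 - (-4)·3.0000) / (5) = 3.8000;  y ← (1−ω)·0.0000 + ω·3.8000 = 5.7000
Iteration 2:
  x: GS value = (10 - (2)·5.7000) / (5) = -0.2800;  x ← (1−ω)·3.0000 + ω·-0.2800 = -1.9200
  y: GS value = (7 - (-4)·-1.9200) / (5) = -0.1360;  y ← (1−ω)·5.7000 + ω·-0.1360 = -3.0540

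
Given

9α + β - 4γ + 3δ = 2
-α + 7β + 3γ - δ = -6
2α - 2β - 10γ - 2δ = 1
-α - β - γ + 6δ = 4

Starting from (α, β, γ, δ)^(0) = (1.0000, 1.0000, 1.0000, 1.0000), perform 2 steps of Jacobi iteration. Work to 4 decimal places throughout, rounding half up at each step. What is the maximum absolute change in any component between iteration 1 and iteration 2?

Iteration 1:
  α = (2 - (1)·1.0000 - (-4)·1.0000 - (3)·1.0000) / (9) = 0.2222
  β = (-6 - (-1)·1.0000 - (3)·1.0000 - (-1)·1.0000) / (7) = -1.0000
  γ = (1 - (2)·1.0000 - (-2)·1.0000 - (-2)·1.0000) / (-10) = -0.3000
  δ = (4 - (-1)·1.0000 - (-1)·1.0000 - (-1)·1.0000) / (6) = 1.1667
Iteration 2:
  α = (2 - (1)·-1.0000 - (-4)·-0.3000 - (3)·1.1667) / (9) = -0.1889
  β = (-6 - (-1)·0.2222 - (3)·-0.3000 - (-1)·1.1667) / (7) = -0.5302
  γ = (1 - (2)·0.2222 - (-2)·-1.0000 - (-2)·1.1667) / (-10) = -0.0889
  δ = (4 - (-1)·0.2222 - (-1)·-1.0000 - (-1)·-0.3000) / (6) = 0.4870
Change: (-0.4111, 0.4698, 0.2111, -0.6797) → max |·| = 0.6797

0.6797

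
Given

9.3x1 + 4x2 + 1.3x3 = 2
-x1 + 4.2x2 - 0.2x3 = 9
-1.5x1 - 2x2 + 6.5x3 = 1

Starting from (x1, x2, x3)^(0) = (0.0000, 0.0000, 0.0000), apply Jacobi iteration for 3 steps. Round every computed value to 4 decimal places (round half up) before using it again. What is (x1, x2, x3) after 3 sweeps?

Iteration 1:
  x1 = (2 - (4)·0.0000 - (1.3)·0.0000) / (9.3) = 0.2151
  x2 = (9 - (-1)·0.0000 - (-0.2)·0.0000) / (4.2) = 2.1429
  x3 = (1 - (-1.5)·0.0000 - (-2)·0.0000) / (6.5) = 0.1538
Iteration 2:
  x1 = (2 - (4)·2.1429 - (1.3)·0.1538) / (9.3) = -0.7281
  x2 = (9 - (-1)·0.2151 - (-0.2)·0.1538) / (4.2) = 2.2014
  x3 = (1 - (-1.5)·0.2151 - (-2)·2.1429) / (6.5) = 0.8628
Iteration 3:
  x1 = (2 - (4)·2.2014 - (1.3)·0.8628) / (9.3) = -0.8524
  x2 = (9 - (-1)·-0.7281 - (-0.2)·0.8628) / (4.2) = 2.0106
  x3 = (1 - (-1.5)·-0.7281 - (-2)·2.2014) / (6.5) = 0.6632

(-0.8524, 2.0106, 0.6632)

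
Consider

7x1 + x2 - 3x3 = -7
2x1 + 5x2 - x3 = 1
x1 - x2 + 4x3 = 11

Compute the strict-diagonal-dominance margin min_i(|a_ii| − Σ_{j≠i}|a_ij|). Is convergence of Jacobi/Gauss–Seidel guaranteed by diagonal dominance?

2

row 1: |7| − (1+3) = 3
row 2: |5| − (2+1) = 2
row 3: |4| − (1+1) = 2
minimum over rows = 2 → strictly diagonally dominant (convergence guaranteed)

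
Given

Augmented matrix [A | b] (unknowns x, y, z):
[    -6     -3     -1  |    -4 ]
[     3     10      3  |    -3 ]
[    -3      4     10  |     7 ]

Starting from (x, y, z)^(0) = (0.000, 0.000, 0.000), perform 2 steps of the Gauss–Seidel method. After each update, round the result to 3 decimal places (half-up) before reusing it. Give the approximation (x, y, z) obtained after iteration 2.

(0.733, -0.850, 1.260)

Iteration 1:
  x = (-4 - (-3)·0.000 - (-1)·0.000) / (-6) = 0.667
  y = (-3 - (3)·0.667 - (3)·0.000) / (10) = -0.500
  z = (7 - (-3)·0.667 - (4)·-0.500) / (10) = 1.100
Iteration 2:
  x = (-4 - (-3)·-0.500 - (-1)·1.100) / (-6) = 0.733
  y = (-3 - (3)·0.733 - (3)·1.100) / (10) = -0.850
  z = (7 - (-3)·0.733 - (4)·-0.850) / (10) = 1.260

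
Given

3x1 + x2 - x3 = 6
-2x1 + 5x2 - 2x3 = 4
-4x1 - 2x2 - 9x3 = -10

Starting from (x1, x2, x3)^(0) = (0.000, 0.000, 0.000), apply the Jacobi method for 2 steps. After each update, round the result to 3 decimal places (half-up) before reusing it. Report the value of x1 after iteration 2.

Iteration 1:
  x1 = (6 - (1)·0.000 - (-1)·0.000) / (3) = 2.000
  x2 = (4 - (-2)·0.000 - (-2)·0.000) / (5) = 0.800
  x3 = (-10 - (-4)·0.000 - (-2)·0.000) / (-9) = 1.111
Iteration 2:
  x1 = (6 - (1)·0.800 - (-1)·1.111) / (3) = 2.104
  x2 = (4 - (-2)·2.000 - (-2)·1.111) / (5) = 2.044
  x3 = (-10 - (-4)·2.000 - (-2)·0.800) / (-9) = 0.044

2.104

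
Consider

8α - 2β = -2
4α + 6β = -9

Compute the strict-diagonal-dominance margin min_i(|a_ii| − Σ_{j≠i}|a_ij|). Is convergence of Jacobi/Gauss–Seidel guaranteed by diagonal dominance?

2

row 1: |8| − (2) = 6
row 2: |6| − (4) = 2
minimum over rows = 2 → strictly diagonally dominant (convergence guaranteed)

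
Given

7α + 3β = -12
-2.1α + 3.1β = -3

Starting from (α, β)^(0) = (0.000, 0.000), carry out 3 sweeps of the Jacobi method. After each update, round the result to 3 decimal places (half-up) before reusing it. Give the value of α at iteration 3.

Iteration 1:
  α = (-12 - (3)·0.000) / (7) = -1.714
  β = (-3 - (-2.1)·0.000) / (3.1) = -0.968
Iteration 2:
  α = (-12 - (3)·-0.968) / (7) = -1.299
  β = (-3 - (-2.1)·-1.714) / (3.1) = -2.129
Iteration 3:
  α = (-12 - (3)·-2.129) / (7) = -0.802
  β = (-3 - (-2.1)·-1.299) / (3.1) = -1.848

-0.802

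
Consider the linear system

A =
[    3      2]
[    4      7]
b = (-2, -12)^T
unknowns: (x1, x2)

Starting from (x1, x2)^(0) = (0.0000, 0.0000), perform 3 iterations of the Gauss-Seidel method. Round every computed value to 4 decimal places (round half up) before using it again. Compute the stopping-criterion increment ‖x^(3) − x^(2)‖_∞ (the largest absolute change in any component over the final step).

Iteration 1:
  x1 = (-2 - (2)·0.0000) / (3) = -0.6667
  x2 = (-12 - (4)·-0.6667) / (7) = -1.3333
Iteration 2:
  x1 = (-2 - (2)·-1.3333) / (3) = 0.2222
  x2 = (-12 - (4)·0.2222) / (7) = -1.8413
Iteration 3:
  x1 = (-2 - (2)·-1.8413) / (3) = 0.5609
  x2 = (-12 - (4)·0.5609) / (7) = -2.0348
Change: (0.3387, -0.1935) → max |·| = 0.3387

0.3387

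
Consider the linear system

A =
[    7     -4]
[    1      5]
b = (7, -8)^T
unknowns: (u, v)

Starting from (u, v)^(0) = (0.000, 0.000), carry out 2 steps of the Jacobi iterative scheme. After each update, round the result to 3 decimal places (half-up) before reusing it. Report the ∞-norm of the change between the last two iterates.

Iteration 1:
  u = (7 - (-4)·0.000) / (7) = 1.000
  v = (-8 - (1)·0.000) / (5) = -1.600
Iteration 2:
  u = (7 - (-4)·-1.600) / (7) = 0.086
  v = (-8 - (1)·1.000) / (5) = -1.800
Change: (-0.914, -0.200) → max |·| = 0.914

0.914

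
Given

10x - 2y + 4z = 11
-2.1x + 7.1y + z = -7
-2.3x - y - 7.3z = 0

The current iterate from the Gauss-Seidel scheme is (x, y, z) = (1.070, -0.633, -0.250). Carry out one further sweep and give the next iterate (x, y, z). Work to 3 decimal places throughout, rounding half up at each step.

One sweep:
  x = (11 - (-2)·-0.633 - (4)·-0.250) / (10) = 1.073
  y = (-7 - (-2.1)·1.073 - (1)·-0.250) / (7.1) = -0.633
  z = (0 - (-2.3)·1.073 - (-1)·-0.633) / (-7.3) = -0.251

(1.073, -0.633, -0.251)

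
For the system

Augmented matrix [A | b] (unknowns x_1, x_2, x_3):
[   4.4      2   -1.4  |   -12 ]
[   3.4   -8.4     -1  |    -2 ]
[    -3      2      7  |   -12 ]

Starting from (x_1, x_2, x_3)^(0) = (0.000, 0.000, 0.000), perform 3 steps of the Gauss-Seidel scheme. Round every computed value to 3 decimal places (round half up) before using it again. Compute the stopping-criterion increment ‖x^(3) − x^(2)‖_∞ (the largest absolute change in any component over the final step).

0.134

Iteration 1:
  x_1 = (-12 - (2)·0.000 - (-1.4)·0.000) / (4.4) = -2.727
  x_2 = (-2 - (3.4)·-2.727 - (-1)·0.000) / (-8.4) = -0.866
  x_3 = (-12 - (-3)·-2.727 - (2)·-0.866) / (7) = -2.636
Iteration 2:
  x_1 = (-12 - (2)·-0.866 - (-1.4)·-2.636) / (4.4) = -3.172
  x_2 = (-2 - (3.4)·-3.172 - (-1)·-2.636) / (-8.4) = -0.732
  x_3 = (-12 - (-3)·-3.172 - (2)·-0.732) / (7) = -2.865
Iteration 3:
  x_1 = (-12 - (2)·-0.732 - (-1.4)·-2.865) / (4.4) = -3.306
  x_2 = (-2 - (3.4)·-3.306 - (-1)·-2.865) / (-8.4) = -0.759
  x_3 = (-12 - (-3)·-3.306 - (2)·-0.759) / (7) = -2.914
Change: (-0.134, -0.027, -0.049) → max |·| = 0.134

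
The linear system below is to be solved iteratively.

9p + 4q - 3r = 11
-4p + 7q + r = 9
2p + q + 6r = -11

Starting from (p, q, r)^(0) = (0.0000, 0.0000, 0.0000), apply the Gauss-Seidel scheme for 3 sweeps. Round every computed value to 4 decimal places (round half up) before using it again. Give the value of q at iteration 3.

1.5494

Iteration 1:
  p = (11 - (4)·0.0000 - (-3)·0.0000) / (9) = 1.2222
  q = (9 - (-4)·1.2222 - (1)·0.0000) / (7) = 1.9841
  r = (-11 - (2)·1.2222 - (1)·1.9841) / (6) = -2.5714
Iteration 2:
  p = (11 - (4)·1.9841 - (-3)·-2.5714) / (9) = -0.5167
  q = (9 - (-4)·-0.5167 - (1)·-2.5714) / (7) = 1.3578
  r = (-11 - (2)·-0.5167 - (1)·1.3578) / (6) = -1.8874
Iteration 3:
  p = (11 - (4)·1.3578 - (-3)·-1.8874) / (9) = -0.0104
  q = (9 - (-4)·-0.0104 - (1)·-1.8874) / (7) = 1.5494
  r = (-11 - (2)·-0.0104 - (1)·1.5494) / (6) = -2.0881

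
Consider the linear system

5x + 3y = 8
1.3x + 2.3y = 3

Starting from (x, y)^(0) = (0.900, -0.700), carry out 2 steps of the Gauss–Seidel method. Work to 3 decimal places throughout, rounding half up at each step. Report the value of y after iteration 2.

Iteration 1:
  x = (8 - (3)·-0.700) / (5) = 2.020
  y = (3 - (1.3)·2.020) / (2.3) = 0.163
Iteration 2:
  x = (8 - (3)·0.163) / (5) = 1.502
  y = (3 - (1.3)·1.502) / (2.3) = 0.455

0.455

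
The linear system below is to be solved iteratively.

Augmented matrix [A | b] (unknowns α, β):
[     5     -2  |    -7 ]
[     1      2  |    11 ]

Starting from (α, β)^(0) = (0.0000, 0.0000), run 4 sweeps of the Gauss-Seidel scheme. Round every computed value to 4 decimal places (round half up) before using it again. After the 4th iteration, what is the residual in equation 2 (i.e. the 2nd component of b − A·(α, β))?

0.0000

Iteration 1:
  α = (-7 - (-2)·0.0000) / (5) = -1.4000
  β = (11 - (1)·-1.4000) / (2) = 6.2000
Iteration 2:
  α = (-7 - (-2)·6.2000) / (5) = 1.0800
  β = (11 - (1)·1.0800) / (2) = 4.9600
Iteration 3:
  α = (-7 - (-2)·4.9600) / (5) = 0.5840
  β = (11 - (1)·0.5840) / (2) = 5.2080
Iteration 4:
  α = (-7 - (-2)·5.2080) / (5) = 0.6832
  β = (11 - (1)·0.6832) / (2) = 5.1584
Residual b − A·x = (-0.0992, 0.0000)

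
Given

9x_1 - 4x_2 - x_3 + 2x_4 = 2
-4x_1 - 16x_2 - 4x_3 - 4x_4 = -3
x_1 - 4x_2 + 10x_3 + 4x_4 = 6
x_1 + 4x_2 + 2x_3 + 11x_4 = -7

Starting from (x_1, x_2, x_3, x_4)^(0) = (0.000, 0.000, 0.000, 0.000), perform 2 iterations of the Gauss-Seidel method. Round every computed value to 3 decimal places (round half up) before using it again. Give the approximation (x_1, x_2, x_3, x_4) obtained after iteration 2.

Iteration 1:
  x_1 = (2 - (-4)·0.000 - (-1)·0.000 - (2)·0.000) / (9) = 0.222
  x_2 = (-3 - (-4)·0.222 - (-4)·0.000 - (-4)·0.000) / (-16) = 0.132
  x_3 = (6 - (1)·0.222 - (-4)·0.132 - (4)·0.000) / (10) = 0.631
  x_4 = (-7 - (1)·0.222 - (4)·0.132 - (2)·0.631) / (11) = -0.819
Iteration 2:
  x_1 = (2 - (-4)·0.132 - (-1)·0.631 - (2)·-0.819) / (9) = 0.533
  x_2 = (-3 - (-4)·0.533 - (-4)·0.631 - (-4)·-0.819) / (-16) = 0.101
  x_3 = (6 - (1)·0.533 - (-4)·0.101 - (4)·-0.819) / (10) = 0.915
  x_4 = (-7 - (1)·0.533 - (4)·0.101 - (2)·0.915) / (11) = -0.888

(0.533, 0.101, 0.915, -0.888)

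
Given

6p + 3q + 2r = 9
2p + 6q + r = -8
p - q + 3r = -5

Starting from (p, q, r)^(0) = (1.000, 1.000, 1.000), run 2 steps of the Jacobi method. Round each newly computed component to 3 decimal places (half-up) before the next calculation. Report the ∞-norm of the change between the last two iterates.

Iteration 1:
  p = (9 - (3)·1.000 - (2)·1.000) / (6) = 0.667
  q = (-8 - (2)·1.000 - (1)·1.000) / (6) = -1.833
  r = (-5 - (1)·1.000 - (-1)·1.000) / (3) = -1.667
Iteration 2:
  p = (9 - (3)·-1.833 - (2)·-1.667) / (6) = 2.972
  q = (-8 - (2)·0.667 - (1)·-1.667) / (6) = -1.278
  r = (-5 - (1)·0.667 - (-1)·-1.833) / (3) = -2.500
Change: (2.305, 0.555, -0.833) → max |·| = 2.305

2.305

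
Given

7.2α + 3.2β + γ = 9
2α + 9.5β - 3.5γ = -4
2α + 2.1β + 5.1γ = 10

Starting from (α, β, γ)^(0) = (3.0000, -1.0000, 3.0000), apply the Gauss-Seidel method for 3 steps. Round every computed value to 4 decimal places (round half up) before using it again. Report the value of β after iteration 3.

-0.0334

Iteration 1:
  α = (9 - (3.2)·-1.0000 - (1)·3.0000) / (7.2) = 1.2778
  β = (-4 - (2)·1.2778 - (-3.5)·3.0000) / (9.5) = 0.4152
  γ = (10 - (2)·1.2778 - (2.1)·0.4152) / (5.1) = 1.2887
Iteration 2:
  α = (9 - (3.2)·0.4152 - (1)·1.2887) / (7.2) = 0.8865
  β = (-4 - (2)·0.8865 - (-3.5)·1.2887) / (9.5) = -0.1329
  γ = (10 - (2)·0.8865 - (2.1)·-0.1329) / (5.1) = 1.6679
Iteration 3:
  α = (9 - (3.2)·-0.1329 - (1)·1.6679) / (7.2) = 1.0774
  β = (-4 - (2)·1.0774 - (-3.5)·1.6679) / (9.5) = -0.0334
  γ = (10 - (2)·1.0774 - (2.1)·-0.0334) / (5.1) = 1.5520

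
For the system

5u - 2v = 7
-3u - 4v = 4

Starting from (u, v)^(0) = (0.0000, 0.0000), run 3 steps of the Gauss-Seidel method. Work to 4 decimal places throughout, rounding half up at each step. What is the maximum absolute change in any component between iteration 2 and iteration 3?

0.2460

Iteration 1:
  u = (7 - (-2)·0.0000) / (5) = 1.4000
  v = (4 - (-3)·1.4000) / (-4) = -2.0500
Iteration 2:
  u = (7 - (-2)·-2.0500) / (5) = 0.5800
  v = (4 - (-3)·0.5800) / (-4) = -1.4350
Iteration 3:
  u = (7 - (-2)·-1.4350) / (5) = 0.8260
  v = (4 - (-3)·0.8260) / (-4) = -1.6195
Change: (0.2460, -0.1845) → max |·| = 0.2460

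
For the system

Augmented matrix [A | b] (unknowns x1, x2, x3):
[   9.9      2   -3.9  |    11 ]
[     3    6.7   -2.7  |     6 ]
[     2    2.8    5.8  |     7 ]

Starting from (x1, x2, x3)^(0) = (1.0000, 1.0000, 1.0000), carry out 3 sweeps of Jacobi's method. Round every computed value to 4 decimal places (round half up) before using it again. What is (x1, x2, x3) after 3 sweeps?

Iteration 1:
  x1 = (11 - (2)·1.0000 - (-3.9)·1.0000) / (9.9) = 1.3030
  x2 = (6 - (3)·1.0000 - (-2.7)·1.0000) / (6.7) = 0.8507
  x3 = (7 - (2)·1.0000 - (2.8)·1.0000) / (5.8) = 0.3793
Iteration 2:
  x1 = (11 - (2)·0.8507 - (-3.9)·0.3793) / (9.9) = 1.0887
  x2 = (6 - (3)·1.3030 - (-2.7)·0.3793) / (6.7) = 0.4649
  x3 = (7 - (2)·1.3030 - (2.8)·0.8507) / (5.8) = 0.3469
Iteration 3:
  x1 = (11 - (2)·0.4649 - (-3.9)·0.3469) / (9.9) = 1.1538
  x2 = (6 - (3)·1.0887 - (-2.7)·0.3469) / (6.7) = 0.5478
  x3 = (7 - (2)·1.0887 - (2.8)·0.4649) / (5.8) = 0.6070

(1.1538, 0.5478, 0.6070)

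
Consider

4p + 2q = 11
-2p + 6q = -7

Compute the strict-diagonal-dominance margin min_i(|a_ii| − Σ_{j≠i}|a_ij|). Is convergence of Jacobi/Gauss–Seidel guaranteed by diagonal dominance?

2

row 1: |4| − (2) = 2
row 2: |6| − (2) = 4
minimum over rows = 2 → strictly diagonally dominant (convergence guaranteed)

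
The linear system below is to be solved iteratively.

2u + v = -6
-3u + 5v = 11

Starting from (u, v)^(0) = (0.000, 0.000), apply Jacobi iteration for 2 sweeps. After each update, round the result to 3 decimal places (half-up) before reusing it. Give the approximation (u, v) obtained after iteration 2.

Iteration 1:
  u = (-6 - (1)·0.000) / (2) = -3.000
  v = (11 - (-3)·0.000) / (5) = 2.200
Iteration 2:
  u = (-6 - (1)·2.200) / (2) = -4.100
  v = (11 - (-3)·-3.000) / (5) = 0.400

(-4.100, 0.400)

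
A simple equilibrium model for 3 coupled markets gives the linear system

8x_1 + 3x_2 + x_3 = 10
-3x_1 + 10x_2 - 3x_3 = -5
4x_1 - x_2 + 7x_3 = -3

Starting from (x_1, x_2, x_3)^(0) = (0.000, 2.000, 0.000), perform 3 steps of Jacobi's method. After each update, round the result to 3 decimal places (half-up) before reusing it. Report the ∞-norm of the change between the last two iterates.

Iteration 1:
  x_1 = (10 - (3)·2.000 - (1)·0.000) / (8) = 0.500
  x_2 = (-5 - (-3)·0.000 - (-3)·0.000) / (10) = -0.500
  x_3 = (-3 - (4)·0.000 - (-1)·2.000) / (7) = -0.143
Iteration 2:
  x_1 = (10 - (3)·-0.500 - (1)·-0.143) / (8) = 1.455
  x_2 = (-5 - (-3)·0.500 - (-3)·-0.143) / (10) = -0.393
  x_3 = (-3 - (4)·0.500 - (-1)·-0.500) / (7) = -0.786
Iteration 3:
  x_1 = (10 - (3)·-0.393 - (1)·-0.786) / (8) = 1.496
  x_2 = (-5 - (-3)·1.455 - (-3)·-0.786) / (10) = -0.299
  x_3 = (-3 - (4)·1.455 - (-1)·-0.393) / (7) = -1.316
Change: (0.041, 0.094, -0.530) → max |·| = 0.530

0.530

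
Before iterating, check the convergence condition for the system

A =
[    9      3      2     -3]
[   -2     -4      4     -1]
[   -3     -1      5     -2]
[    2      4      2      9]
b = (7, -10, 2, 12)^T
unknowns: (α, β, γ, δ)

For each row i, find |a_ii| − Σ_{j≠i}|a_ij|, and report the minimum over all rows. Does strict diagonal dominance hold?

-3

row 1: |9| − (3+2+3) = 1
row 2: |-4| − (2+4+1) = -3
row 3: |5| − (3+1+2) = -1
row 4: |9| − (2+4+2) = 1
minimum over rows = -3 → not strictly diagonally dominant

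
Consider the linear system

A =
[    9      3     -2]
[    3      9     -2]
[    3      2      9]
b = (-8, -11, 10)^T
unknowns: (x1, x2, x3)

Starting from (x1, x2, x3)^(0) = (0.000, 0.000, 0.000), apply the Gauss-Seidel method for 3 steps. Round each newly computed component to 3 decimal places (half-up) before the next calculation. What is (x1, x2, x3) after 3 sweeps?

Iteration 1:
  x1 = (-8 - (3)·0.000 - (-2)·0.000) / (9) = -0.889
  x2 = (-11 - (3)·-0.889 - (-2)·0.000) / (9) = -0.926
  x3 = (10 - (3)·-0.889 - (2)·-0.926) / (9) = 1.613
Iteration 2:
  x1 = (-8 - (3)·-0.926 - (-2)·1.613) / (9) = -0.222
  x2 = (-11 - (3)·-0.222 - (-2)·1.613) / (9) = -0.790
  x3 = (10 - (3)·-0.222 - (2)·-0.790) / (9) = 1.361
Iteration 3:
  x1 = (-8 - (3)·-0.790 - (-2)·1.361) / (9) = -0.323
  x2 = (-11 - (3)·-0.323 - (-2)·1.361) / (9) = -0.812
  x3 = (10 - (3)·-0.323 - (2)·-0.812) / (9) = 1.399

(-0.323, -0.812, 1.399)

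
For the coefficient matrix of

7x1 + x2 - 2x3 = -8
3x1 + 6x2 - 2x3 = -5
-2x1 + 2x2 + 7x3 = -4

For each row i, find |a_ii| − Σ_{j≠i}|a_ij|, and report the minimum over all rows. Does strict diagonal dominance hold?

row 1: |7| − (1+2) = 4
row 2: |6| − (3+2) = 1
row 3: |7| − (2+2) = 3
minimum over rows = 1 → strictly diagonally dominant (convergence guaranteed)

1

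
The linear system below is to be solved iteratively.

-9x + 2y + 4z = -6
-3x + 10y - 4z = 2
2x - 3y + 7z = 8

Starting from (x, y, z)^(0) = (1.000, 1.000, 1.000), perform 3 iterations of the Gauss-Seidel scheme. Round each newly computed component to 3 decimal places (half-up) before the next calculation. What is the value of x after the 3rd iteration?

1.449

Iteration 1:
  x = (-6 - (2)·1.000 - (4)·1.000) / (-9) = 1.333
  y = (2 - (-3)·1.333 - (-4)·1.000) / (10) = 1.000
  z = (8 - (2)·1.333 - (-3)·1.000) / (7) = 1.191
Iteration 2:
  x = (-6 - (2)·1.000 - (4)·1.191) / (-9) = 1.418
  y = (2 - (-3)·1.418 - (-4)·1.191) / (10) = 1.102
  z = (8 - (2)·1.418 - (-3)·1.102) / (7) = 1.210
Iteration 3:
  x = (-6 - (2)·1.102 - (4)·1.210) / (-9) = 1.449
  y = (2 - (-3)·1.449 - (-4)·1.210) / (10) = 1.119
  z = (8 - (2)·1.449 - (-3)·1.119) / (7) = 1.208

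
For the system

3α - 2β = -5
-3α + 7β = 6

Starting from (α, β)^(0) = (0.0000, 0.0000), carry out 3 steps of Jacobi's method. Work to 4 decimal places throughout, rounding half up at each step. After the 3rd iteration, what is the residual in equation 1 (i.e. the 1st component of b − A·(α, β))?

Iteration 1:
  α = (-5 - (-2)·0.0000) / (3) = -1.6667
  β = (6 - (-3)·0.0000) / (7) = 0.8571
Iteration 2:
  α = (-5 - (-2)·0.8571) / (3) = -1.0953
  β = (6 - (-3)·-1.6667) / (7) = 0.1428
Iteration 3:
  α = (-5 - (-2)·0.1428) / (3) = -1.5715
  β = (6 - (-3)·-1.0953) / (7) = 0.3877
Residual b − A·x = (0.4899, -1.4284)

0.4899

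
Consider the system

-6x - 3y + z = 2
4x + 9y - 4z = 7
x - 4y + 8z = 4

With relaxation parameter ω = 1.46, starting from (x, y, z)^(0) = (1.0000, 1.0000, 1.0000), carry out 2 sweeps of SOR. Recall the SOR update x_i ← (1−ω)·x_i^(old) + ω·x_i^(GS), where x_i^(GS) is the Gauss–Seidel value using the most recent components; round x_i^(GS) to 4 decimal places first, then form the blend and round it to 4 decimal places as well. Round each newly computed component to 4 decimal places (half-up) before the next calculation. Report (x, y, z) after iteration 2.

(-0.9433, 2.1235, 1.4507)

Iteration 1:
  x: GS value = (2 - (-3)·1.0000 - (1)·1.0000) / (-6) = -0.6667;  x ← (1−ω)·1.0000 + ω·-0.6667 = -1.4334
  y: GS value = (7 - (4)·-1.4334 - (-4)·1.0000) / (9) = 1.8593;  y ← (1−ω)·1.0000 + ω·1.8593 = 2.2546
  z: GS value = (4 - (1)·-1.4334 - (-4)·2.2546) / (8) = 1.8065;  z ← (1−ω)·1.0000 + ω·1.8065 = 2.1775
Iteration 2:
  x: GS value = (2 - (-3)·2.2546 - (1)·2.1775) / (-6) = -1.0977;  x ← (1−ω)·-1.4334 + ω·-1.0977 = -0.9433
  y: GS value = (7 - (4)·-0.9433 - (-4)·2.1775) / (9) = 2.1648;  y ← (1−ω)·2.2546 + ω·2.1648 = 2.1235
  z: GS value = (4 - (1)·-0.9433 - (-4)·2.1235) / (8) = 1.6797;  z ← (1−ω)·2.1775 + ω·1.6797 = 1.4507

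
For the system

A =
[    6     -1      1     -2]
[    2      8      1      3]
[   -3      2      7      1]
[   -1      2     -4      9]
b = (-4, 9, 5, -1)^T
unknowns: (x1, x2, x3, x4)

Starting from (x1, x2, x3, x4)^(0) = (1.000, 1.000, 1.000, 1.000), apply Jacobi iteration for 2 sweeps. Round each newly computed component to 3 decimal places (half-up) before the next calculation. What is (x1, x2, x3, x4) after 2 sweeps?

(-0.649, 1.036, 0.433, 0.086)

Iteration 1:
  x1 = (-4 - (-1)·1.000 - (1)·1.000 - (-2)·1.000) / (6) = -0.333
  x2 = (9 - (2)·1.000 - (1)·1.000 - (3)·1.000) / (8) = 0.375
  x3 = (5 - (-3)·1.000 - (2)·1.000 - (1)·1.000) / (7) = 0.714
  x4 = (-1 - (-1)·1.000 - (2)·1.000 - (-4)·1.000) / (9) = 0.222
Iteration 2:
  x1 = (-4 - (-1)·0.375 - (1)·0.714 - (-2)·0.222) / (6) = -0.649
  x2 = (9 - (2)·-0.333 - (1)·0.714 - (3)·0.222) / (8) = 1.036
  x3 = (5 - (-3)·-0.333 - (2)·0.375 - (1)·0.222) / (7) = 0.433
  x4 = (-1 - (-1)·-0.333 - (2)·0.375 - (-4)·0.714) / (9) = 0.086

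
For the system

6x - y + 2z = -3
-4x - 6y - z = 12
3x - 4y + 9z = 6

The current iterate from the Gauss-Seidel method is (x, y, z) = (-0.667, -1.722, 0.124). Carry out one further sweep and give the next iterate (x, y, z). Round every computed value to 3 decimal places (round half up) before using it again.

(-0.828, -1.469, 0.290)

One sweep:
  x = (-3 - (-1)·-1.722 - (2)·0.124) / (6) = -0.828
  y = (12 - (-4)·-0.828 - (-1)·0.124) / (-6) = -1.469
  z = (6 - (3)·-0.828 - (-4)·-1.469) / (9) = 0.290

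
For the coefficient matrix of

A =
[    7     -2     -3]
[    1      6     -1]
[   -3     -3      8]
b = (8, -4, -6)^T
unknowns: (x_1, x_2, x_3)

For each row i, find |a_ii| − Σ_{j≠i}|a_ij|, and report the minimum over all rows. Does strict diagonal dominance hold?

row 1: |7| − (2+3) = 2
row 2: |6| − (1+1) = 4
row 3: |8| − (3+3) = 2
minimum over rows = 2 → strictly diagonally dominant (convergence guaranteed)

2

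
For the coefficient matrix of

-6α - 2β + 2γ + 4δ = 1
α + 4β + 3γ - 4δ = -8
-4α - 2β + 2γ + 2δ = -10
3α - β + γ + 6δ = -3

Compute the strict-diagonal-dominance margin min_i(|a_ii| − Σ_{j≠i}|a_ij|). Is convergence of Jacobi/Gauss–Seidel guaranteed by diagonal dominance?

row 1: |-6| − (2+2+4) = -2
row 2: |4| − (1+3+4) = -4
row 3: |2| − (4+2+2) = -6
row 4: |6| − (3+1+1) = 1
minimum over rows = -6 → not strictly diagonally dominant

-6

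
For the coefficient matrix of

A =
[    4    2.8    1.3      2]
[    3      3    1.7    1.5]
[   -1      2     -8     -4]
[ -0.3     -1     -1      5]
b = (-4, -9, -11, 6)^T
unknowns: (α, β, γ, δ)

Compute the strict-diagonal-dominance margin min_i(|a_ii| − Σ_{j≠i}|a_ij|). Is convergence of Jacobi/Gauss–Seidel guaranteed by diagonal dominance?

-3.2

row 1: |4| − (2.8+1.3+2) = -2.1
row 2: |3| − (3+1.7+1.5) = -3.2
row 3: |-8| − (1+2+4) = 1
row 4: |5| − (0.3+1+1) = 2.7
minimum over rows = -3.2 → not strictly diagonally dominant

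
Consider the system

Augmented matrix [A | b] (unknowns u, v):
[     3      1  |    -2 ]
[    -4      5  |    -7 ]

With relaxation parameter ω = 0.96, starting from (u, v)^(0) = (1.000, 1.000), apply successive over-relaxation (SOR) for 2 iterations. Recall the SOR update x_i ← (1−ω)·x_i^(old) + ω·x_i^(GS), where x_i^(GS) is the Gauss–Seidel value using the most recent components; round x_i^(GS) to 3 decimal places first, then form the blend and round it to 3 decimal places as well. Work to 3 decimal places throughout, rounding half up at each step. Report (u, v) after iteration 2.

Iteration 1:
  u: GS value = (-2 - (1)·1.000) / (3) = -1.000;  u ← (1−ω)·1.000 + ω·-1.000 = -0.920
  v: GS value = (-7 - (-4)·-0.920) / (5) = -2.136;  v ← (1−ω)·1.000 + ω·-2.136 = -2.011
Iteration 2:
  u: GS value = (-2 - (1)·-2.011) / (3) = 0.004;  u ← (1−ω)·-0.920 + ω·0.004 = -0.033
  v: GS value = (-7 - (-4)·-0.033) / (5) = -1.426;  v ← (1−ω)·-2.011 + ω·-1.426 = -1.449

(-0.033, -1.449)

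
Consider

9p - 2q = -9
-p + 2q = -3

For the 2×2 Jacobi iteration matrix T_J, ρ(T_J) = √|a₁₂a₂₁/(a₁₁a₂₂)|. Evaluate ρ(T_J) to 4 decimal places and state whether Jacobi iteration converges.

a₁₂a₂₁/(a₁₁a₂₂) = (-2)·(-1) / ((9)·(2)) = 0.111111
ρ = √|0.111111| = √0.111111 = 0.3333
ρ < 1, so Jacobi converges

0.3333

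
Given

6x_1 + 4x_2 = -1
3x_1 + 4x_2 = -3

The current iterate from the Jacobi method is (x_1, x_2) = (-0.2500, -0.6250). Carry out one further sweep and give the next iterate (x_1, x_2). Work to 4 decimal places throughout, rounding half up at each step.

(0.2500, -0.5625)

One sweep:
  x_1 = (-1 - (4)·-0.6250) / (6) = 0.2500
  x_2 = (-3 - (3)·-0.2500) / (4) = -0.5625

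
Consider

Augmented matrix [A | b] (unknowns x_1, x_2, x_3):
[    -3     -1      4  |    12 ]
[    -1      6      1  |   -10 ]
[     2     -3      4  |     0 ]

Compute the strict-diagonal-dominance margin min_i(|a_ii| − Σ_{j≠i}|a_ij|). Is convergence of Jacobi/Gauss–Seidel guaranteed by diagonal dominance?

-2

row 1: |-3| − (1+4) = -2
row 2: |6| − (1+1) = 4
row 3: |4| − (2+3) = -1
minimum over rows = -2 → not strictly diagonally dominant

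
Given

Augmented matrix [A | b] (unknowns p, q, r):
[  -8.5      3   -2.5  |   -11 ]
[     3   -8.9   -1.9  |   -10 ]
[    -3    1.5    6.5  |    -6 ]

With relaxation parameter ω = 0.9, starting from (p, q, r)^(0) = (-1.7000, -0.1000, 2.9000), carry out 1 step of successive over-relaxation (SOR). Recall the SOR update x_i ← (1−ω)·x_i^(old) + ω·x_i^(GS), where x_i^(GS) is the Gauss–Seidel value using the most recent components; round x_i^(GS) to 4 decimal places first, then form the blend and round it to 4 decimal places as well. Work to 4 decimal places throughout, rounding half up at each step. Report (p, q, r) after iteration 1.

Iteration 1:
  p: GS value = (-11 - (3)·-0.1000 - (-2.5)·2.9000) / (-8.5) = 0.4059;  p ← (1−ω)·-1.7000 + ω·0.4059 = 0.1953
  q: GS value = (-10 - (3)·0.1953 - (-1.9)·2.9000) / (-8.9) = 0.5703;  q ← (1−ω)·-0.1000 + ω·0.5703 = 0.5033
  r: GS value = (-6 - (-3)·0.1953 - (1.5)·0.5033) / (6.5) = -0.9491;  r ← (1−ω)·2.9000 + ω·-0.9491 = -0.5642

(0.1953, 0.5033, -0.5642)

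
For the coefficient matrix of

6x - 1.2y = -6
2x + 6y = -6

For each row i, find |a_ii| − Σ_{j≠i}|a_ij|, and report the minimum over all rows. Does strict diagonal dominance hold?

4

row 1: |6| − (1.2) = 4.8
row 2: |6| − (2) = 4
minimum over rows = 4 → strictly diagonally dominant (convergence guaranteed)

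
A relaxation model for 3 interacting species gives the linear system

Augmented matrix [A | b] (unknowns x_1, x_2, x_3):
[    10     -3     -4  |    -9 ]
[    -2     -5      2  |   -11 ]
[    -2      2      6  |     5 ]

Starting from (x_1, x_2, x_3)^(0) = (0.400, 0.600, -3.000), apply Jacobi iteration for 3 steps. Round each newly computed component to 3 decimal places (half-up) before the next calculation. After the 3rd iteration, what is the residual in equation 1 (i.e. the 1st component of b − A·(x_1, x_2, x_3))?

-4.062

Iteration 1:
  x_1 = (-9 - (-3)·0.600 - (-4)·-3.000) / (10) = -1.920
  x_2 = (-11 - (-2)·0.400 - (2)·-3.000) / (-5) = 0.840
  x_3 = (5 - (-2)·0.400 - (2)·0.600) / (6) = 0.767
Iteration 2:
  x_1 = (-9 - (-3)·0.840 - (-4)·0.767) / (10) = -0.341
  x_2 = (-11 - (-2)·-1.920 - (2)·0.767) / (-5) = 3.275
  x_3 = (5 - (-2)·-1.920 - (2)·0.840) / (6) = -0.087
Iteration 3:
  x_1 = (-9 - (-3)·3.275 - (-4)·-0.087) / (10) = 0.048
  x_2 = (-11 - (-2)·-0.341 - (2)·-0.087) / (-5) = 2.302
  x_3 = (5 - (-2)·-0.341 - (2)·3.275) / (6) = -0.372
Residual b − A·x = (-4.062, 1.350, 2.724)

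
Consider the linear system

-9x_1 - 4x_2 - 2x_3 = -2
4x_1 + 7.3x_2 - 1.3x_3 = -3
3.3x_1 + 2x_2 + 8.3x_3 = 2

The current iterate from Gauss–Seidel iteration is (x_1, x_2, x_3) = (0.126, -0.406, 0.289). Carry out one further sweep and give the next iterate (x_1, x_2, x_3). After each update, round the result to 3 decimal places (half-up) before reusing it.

One sweep:
  x_1 = (-2 - (-4)·-0.406 - (-2)·0.289) / (-9) = 0.338
  x_2 = (-3 - (4)·0.338 - (-1.3)·0.289) / (7.3) = -0.545
  x_3 = (2 - (3.3)·0.338 - (2)·-0.545) / (8.3) = 0.238

(0.338, -0.545, 0.238)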